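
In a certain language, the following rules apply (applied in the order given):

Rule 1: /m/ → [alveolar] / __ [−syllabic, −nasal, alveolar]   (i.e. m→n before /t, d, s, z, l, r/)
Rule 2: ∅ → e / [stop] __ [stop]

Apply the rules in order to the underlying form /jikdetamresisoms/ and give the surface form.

Rule 1 (nasal place assimilation): /m/ precedes the alveolar consonant /r/, so it assimilates in place to [n]. /m/ precedes the alveolar consonant /s/, so it assimilates in place to [n]. /jikdetamresisoms/ → jikdetanresisons.
Rule 2 (stop-cluster e-epenthesis): /k/ and /d/ form a stop–stop cluster, so [e] is inserted between them. /jikdetanresisons/ → jikedetanresisons.

jikedetanresisons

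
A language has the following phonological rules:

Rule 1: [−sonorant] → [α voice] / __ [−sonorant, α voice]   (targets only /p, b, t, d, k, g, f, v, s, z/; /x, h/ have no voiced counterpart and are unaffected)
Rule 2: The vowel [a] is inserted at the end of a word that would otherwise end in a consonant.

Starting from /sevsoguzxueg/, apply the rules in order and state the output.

Rule 1 (regressive voicing assimilation): /v/ precedes the voiceless obstruent /s/, so it devoices to [f] by assimilation. /z/ precedes the voiceless obstruent /x/, so it devoices to [s] by assimilation. /sevsoguzxueg/ → sefsogusxueg.
Rule 2 (final a-epenthesis): the form ends in the consonant /g/, so [a] is inserted word-finally. /sefsogusxueg/ → sefsogusxuega.

sefsogusxuega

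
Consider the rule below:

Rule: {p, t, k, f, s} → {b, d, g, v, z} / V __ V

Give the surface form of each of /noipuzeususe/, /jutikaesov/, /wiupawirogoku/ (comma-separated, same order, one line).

noibuzeuzuze, judigaezov, wiubawirogogu

/noipuzeususe/: /p/ is a voiceless obstruent between vowels /i/ and /u/, so it voices to [b]. /s/ is a voiceless obstruent between vowels /u/ and /u/, so it voices to [z]. /s/ is a voiceless obstruent between vowels /u/ and /e/, so it voices to [z]. → [noibuzeuzuze].
/jutikaesov/: /t/ is a voiceless obstruent between vowels /u/ and /i/, so it voices to [d]. /k/ is a voiceless obstruent between vowels /i/ and /a/, so it voices to [g]. /s/ is a voiceless obstruent between vowels /e/ and /o/, so it voices to [z]. → [judigaezov].
/wiupawirogoku/: /p/ is a voiceless obstruent between vowels /u/ and /a/, so it voices to [b]. /k/ is a voiceless obstruent between vowels /o/ and /u/, so it voices to [g]. → [wiubawirogogu].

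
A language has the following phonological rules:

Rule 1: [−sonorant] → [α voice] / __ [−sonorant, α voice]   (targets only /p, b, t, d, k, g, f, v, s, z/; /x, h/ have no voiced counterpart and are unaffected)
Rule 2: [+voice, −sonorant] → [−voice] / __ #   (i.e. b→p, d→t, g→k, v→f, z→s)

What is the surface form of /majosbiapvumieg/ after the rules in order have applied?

Rule 1 (regressive voicing assimilation): /s/ precedes the voiced obstruent /b/, so it voices to [z] by assimilation. /p/ precedes the voiced obstruent /v/, so it voices to [b] by assimilation. /majosbiapvumieg/ → majozbiabvumieg.
Rule 2 (final devoicing): /g/ is a voiced obstruent in word-final position, so it devoices to [k]. /majozbiabvumieg/ → majozbiabvumiek.

majozbiabvumiek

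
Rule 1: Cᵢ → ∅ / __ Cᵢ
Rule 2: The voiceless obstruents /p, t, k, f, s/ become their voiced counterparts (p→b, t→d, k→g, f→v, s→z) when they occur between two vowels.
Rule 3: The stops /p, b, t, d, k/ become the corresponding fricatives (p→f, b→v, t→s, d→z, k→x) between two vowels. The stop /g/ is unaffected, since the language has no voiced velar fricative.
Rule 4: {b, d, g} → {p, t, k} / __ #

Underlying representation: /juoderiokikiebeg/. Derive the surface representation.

juozeriogigievek

Rule 1 (degemination): no segment meets the environment; /juoderiokikiebeg/ is unchanged.
Rule 2 (intervocalic voicing): /k/ is a voiceless obstruent between vowels /o/ and /i/, so it voices to [g]. /k/ is a voiceless obstruent between vowels /i/ and /i/, so it voices to [g]. /juoderiokikiebeg/ → juoderiogigiebeg.
Rule 3 (intervocalic spirantization): /d/ is a stop between vowels /o/ and /e/, so it spirantizes to the fricative [z]. /b/ is a stop between vowels /e/ and /e/, so it spirantizes to the fricative [v]. /juoderiogigiebeg/ → juozeriogigieveg.
Rule 4 (final devoicing): /g/ is a voiced stop in word-final position, so it devoices to [k]. /juozeriogigieveg/ → juozeriogigievek.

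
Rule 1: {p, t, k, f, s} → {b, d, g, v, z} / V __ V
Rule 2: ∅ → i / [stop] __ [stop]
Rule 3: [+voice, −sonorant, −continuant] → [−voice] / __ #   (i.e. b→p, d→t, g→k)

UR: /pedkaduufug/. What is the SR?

Rule 1 (intervocalic voicing): /f/ is a voiceless obstruent between vowels /u/ and /u/, so it voices to [v]. /pedkaduufug/ → pedkaduuvug.
Rule 2 (stop-cluster i-epenthesis): /d/ and /k/ form a stop–stop cluster, so [i] is inserted between them. /pedkaduuvug/ → pedikaduuvug.
Rule 3 (final devoicing): /g/ is a voiced stop in word-final position, so it devoices to [k]. /pedikaduuvug/ → pedikaduuvuk.

pedikaduuvuk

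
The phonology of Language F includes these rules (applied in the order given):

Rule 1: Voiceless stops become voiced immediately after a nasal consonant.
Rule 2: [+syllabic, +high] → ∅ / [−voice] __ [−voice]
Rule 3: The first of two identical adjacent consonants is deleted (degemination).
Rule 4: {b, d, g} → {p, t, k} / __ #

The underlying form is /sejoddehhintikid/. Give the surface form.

sejodehindikit

Rule 1 (post-nasal voicing): /t/ is a voiceless stop immediately after the nasal /n/, so it voices to [d]. /sejoddehhintikid/ → sejoddehhindikid.
Rule 2 (high vowel syncope): no segment meets the environment; /sejoddehhindikid/ is unchanged.
Rule 3 (degemination): /dd/ is a geminate; the first /d/ deletes. /hh/ is a geminate; the first /h/ deletes. /sejoddehhindikid/ → sejodehindikid.
Rule 4 (final devoicing): /d/ is a voiced stop in word-final position, so it devoices to [t]. /sejodehindikid/ → sejodehindikit.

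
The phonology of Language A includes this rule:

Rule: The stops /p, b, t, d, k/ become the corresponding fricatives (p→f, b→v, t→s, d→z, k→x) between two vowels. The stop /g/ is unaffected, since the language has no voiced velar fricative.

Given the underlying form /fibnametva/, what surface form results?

No segment of /fibnametva/ meets the structural description of the rule, so the form surfaces unchanged.

fibnametva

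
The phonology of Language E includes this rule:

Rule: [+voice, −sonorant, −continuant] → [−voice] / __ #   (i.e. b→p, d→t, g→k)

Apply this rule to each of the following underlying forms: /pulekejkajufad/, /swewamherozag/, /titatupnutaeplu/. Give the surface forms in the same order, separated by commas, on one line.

pulekejkajufat, swewamherozak, titatupnutaeplu

/pulekejkajufad/: /d/ is a voiced stop in word-final position, so it devoices to [t]. → [pulekejkajufat].
/swewamherozag/: /g/ is a voiced stop in word-final position, so it devoices to [k]. → [swewamherozak].
/titatupnutaeplu/: the rule's environment is not met; surfaces unchanged as [titatupnutaeplu].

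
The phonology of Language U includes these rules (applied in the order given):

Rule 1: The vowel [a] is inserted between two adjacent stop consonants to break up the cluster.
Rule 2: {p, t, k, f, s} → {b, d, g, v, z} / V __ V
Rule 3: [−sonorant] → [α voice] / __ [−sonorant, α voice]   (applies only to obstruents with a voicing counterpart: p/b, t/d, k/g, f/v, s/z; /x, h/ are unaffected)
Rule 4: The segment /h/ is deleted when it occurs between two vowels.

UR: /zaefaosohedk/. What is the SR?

Rule 1 (stop-cluster a-epenthesis): /d/ and /k/ form a stop–stop cluster, so [a] is inserted between them. /zaefaosohedk/ → zaefaosohedak.
Rule 2 (intervocalic voicing): /f/ is a voiceless obstruent between vowels /e/ and /a/, so it voices to [v]. /s/ is a voiceless obstruent between vowels /o/ and /o/, so it voices to [z]. /zaefaosohedak/ → zaevaozohedak.
Rule 3 (regressive voicing assimilation): no segment meets the environment; /zaevaozohedak/ is unchanged.
Rule 4 (intervocalic h-deletion): /h/ occurs between vowels /o/ and /e/, so it deletes. /zaevaozohedak/ → zaevaozoedak.

zaevaozoedak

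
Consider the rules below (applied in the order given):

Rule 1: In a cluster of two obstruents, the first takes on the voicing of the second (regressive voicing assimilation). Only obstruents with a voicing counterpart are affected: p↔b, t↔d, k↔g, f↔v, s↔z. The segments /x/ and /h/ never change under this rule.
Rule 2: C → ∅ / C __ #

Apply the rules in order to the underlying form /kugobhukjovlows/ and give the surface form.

Rule 1 (regressive voicing assimilation): /b/ precedes the voiceless obstruent /h/, so it devoices to [p] by assimilation. /kugobhukjovlows/ → kugophukjovlows.
Rule 2 (final cluster simplification): /s/ is the second consonant of a word-final cluster /ws/, so it deletes. /kugophukjovlows/ → kugophukjovlow.

kugophukjovlow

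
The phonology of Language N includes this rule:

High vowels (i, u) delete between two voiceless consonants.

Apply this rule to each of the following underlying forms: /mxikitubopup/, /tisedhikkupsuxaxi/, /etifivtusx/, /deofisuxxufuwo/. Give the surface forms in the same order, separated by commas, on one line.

mxktubopp, tsedhkkpsxaxi, etfivtsx, deofsxxfuwo

/mxikitubopup/: /i/ is a high vowel flanked by voiceless consonants /x/ and /k/, so it deletes. /i/ is a high vowel flanked by voiceless consonants /k/ and /t/, so it deletes. /u/ is a high vowel flanked by voiceless consonants /p/ and /p/, so it deletes. → [mxktubopp].
/tisedhikkupsuxaxi/: /i/ is a high vowel flanked by voiceless consonants /t/ and /s/, so it deletes. /i/ is a high vowel flanked by voiceless consonants /h/ and /k/, so it deletes. /u/ is a high vowel flanked by voiceless consonants /k/ and /p/, so it deletes. /u/ is a high vowel flanked by voiceless consonants /s/ and /x/, so it deletes. → [tsedhkkpsxaxi].
/etifivtusx/: /i/ is a high vowel flanked by voiceless consonants /t/ and /f/, so it deletes. /u/ is a high vowel flanked by voiceless consonants /t/ and /s/, so it deletes. → [etfivtsx].
/deofisuxxufuwo/: /i/ is a high vowel flanked by voiceless consonants /f/ and /s/, so it deletes. /u/ is a high vowel flanked by voiceless consonants /s/ and /x/, so it deletes. /u/ is a high vowel flanked by voiceless consonants /x/ and /f/, so it deletes. → [deofsxxfuwo].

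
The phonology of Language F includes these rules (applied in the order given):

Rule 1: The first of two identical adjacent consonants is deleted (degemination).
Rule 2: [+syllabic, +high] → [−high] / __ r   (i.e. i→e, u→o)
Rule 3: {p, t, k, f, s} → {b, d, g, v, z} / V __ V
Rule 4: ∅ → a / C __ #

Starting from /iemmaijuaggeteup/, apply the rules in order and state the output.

iemaijuagedeupa

Rule 1 (degemination): /mm/ is a geminate; the first /m/ deletes. /gg/ is a geminate; the first /g/ deletes. /iemmaijuaggeteup/ → iemaijuageteup.
Rule 2 (pre-rhotic lowering): no segment meets the environment; /iemaijuageteup/ is unchanged.
Rule 3 (intervocalic voicing): /t/ is a voiceless obstruent between vowels /e/ and /e/, so it voices to [d]. /iemaijuageteup/ → iemaijuagedeup.
Rule 4 (final a-epenthesis): the form ends in the consonant /p/, so [a] is inserted word-finally. /iemaijuagedeup/ → iemaijuagedeupa.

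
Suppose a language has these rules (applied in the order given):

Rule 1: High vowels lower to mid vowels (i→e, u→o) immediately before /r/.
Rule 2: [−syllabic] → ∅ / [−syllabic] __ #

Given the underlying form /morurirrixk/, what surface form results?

Rule 1 (pre-rhotic lowering): /u/ is a high vowel immediately before /r/, so it lowers to [o]. /i/ is a high vowel immediately before /r/, so it lowers to [e]. /morurirrixk/ → mororerrixk.
Rule 2 (final cluster simplification): /k/ is the second consonant of a word-final cluster /xk/, so it deletes. /mororerrixk/ → mororerrix.

mororerrix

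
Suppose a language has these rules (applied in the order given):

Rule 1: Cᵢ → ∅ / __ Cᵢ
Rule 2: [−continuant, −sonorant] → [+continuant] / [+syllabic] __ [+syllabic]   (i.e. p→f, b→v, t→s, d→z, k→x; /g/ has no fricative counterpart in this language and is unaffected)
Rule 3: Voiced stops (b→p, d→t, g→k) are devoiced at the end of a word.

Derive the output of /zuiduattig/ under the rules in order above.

zuizuasik

Rule 1 (degemination): /tt/ is a geminate; the first /t/ deletes. /zuiduattig/ → zuiduatig.
Rule 2 (intervocalic spirantization): /d/ is a stop between vowels /i/ and /u/, so it spirantizes to the fricative [z]. /t/ is a stop between vowels /a/ and /i/, so it spirantizes to the fricative [s]. /zuiduatig/ → zuizuasig.
Rule 3 (final devoicing): /g/ is a voiced stop in word-final position, so it devoices to [k]. /zuizuasig/ → zuizuasik.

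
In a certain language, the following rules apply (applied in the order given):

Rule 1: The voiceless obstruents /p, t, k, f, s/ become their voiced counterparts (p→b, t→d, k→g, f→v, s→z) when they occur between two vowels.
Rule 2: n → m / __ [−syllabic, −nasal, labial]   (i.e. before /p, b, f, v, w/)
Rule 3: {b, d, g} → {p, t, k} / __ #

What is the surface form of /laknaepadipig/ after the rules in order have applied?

Rule 1 (intervocalic voicing): /p/ is a voiceless obstruent between vowels /e/ and /a/, so it voices to [b]. /p/ is a voiceless obstruent between vowels /i/ and /i/, so it voices to [b]. /laknaepadipig/ → laknaebadibig.
Rule 2 (nasal place assimilation): no segment meets the environment; /laknaebadibig/ is unchanged.
Rule 3 (final devoicing): /g/ is a voiced stop in word-final position, so it devoices to [k]. /laknaebadibig/ → laknaebadibik.

laknaebadibik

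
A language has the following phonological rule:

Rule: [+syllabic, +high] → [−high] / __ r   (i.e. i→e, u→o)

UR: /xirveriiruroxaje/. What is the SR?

Scanning /xirveriiruroxaje/: /i/ is a high vowel immediately before /r/, so it lowers to [e]; /i/ at position 7 is not in the conditioning environment; /i/ is a high vowel immediately before /r/, so it lowers to [e]; /u/ is a high vowel immediately before /r/, so it lowers to [o].
Result: [xerverieroroxaje].

xerverieroroxaje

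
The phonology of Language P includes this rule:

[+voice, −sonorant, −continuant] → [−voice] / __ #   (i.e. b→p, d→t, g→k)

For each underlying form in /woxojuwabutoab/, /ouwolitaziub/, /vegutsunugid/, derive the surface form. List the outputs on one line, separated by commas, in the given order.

/woxojuwabutoab/: /b/ is a voiced stop in word-final position, so it devoices to [p]. → [woxojuwabutoap].
/ouwolitaziub/: /b/ is a voiced stop in word-final position, so it devoices to [p]. → [ouwolitaziup].
/vegutsunugid/: /d/ is a voiced stop in word-final position, so it devoices to [t]. → [vegutsunugit].

woxojuwabutoap, ouwolitaziup, vegutsunugit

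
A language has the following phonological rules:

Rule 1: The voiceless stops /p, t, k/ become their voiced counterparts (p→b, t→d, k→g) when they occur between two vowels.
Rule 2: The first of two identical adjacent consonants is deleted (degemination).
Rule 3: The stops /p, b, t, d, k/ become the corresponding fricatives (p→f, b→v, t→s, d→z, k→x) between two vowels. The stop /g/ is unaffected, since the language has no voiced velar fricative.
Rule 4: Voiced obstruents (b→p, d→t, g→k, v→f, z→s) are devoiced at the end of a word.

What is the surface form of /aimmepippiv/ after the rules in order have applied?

Rule 1 (intervocalic voicing): /p/ is a voiceless stop between vowels /e/ and /i/, so it voices to [b]. /aimmepippiv/ → aimmebippiv.
Rule 2 (degemination): /mm/ is a geminate; the first /m/ deletes. /pp/ is a geminate; the first /p/ deletes. /aimmebippiv/ → aimebipiv.
Rule 3 (intervocalic spirantization): /b/ is a stop between vowels /e/ and /i/, so it spirantizes to the fricative [v]. /p/ is a stop between vowels /i/ and /i/, so it spirantizes to the fricative [f]. /aimebipiv/ → aimevifiv.
Rule 4 (final devoicing): /v/ is a voiced obstruent in word-final position, so it devoices to [f]. /aimevifiv/ → aimevifif.

aimevifif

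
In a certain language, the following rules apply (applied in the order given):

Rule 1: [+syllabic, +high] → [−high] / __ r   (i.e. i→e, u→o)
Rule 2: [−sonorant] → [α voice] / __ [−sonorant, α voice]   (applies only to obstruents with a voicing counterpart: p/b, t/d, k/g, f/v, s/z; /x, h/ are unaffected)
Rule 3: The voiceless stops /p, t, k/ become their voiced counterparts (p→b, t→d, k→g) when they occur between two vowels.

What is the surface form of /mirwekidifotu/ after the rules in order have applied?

Rule 1 (pre-rhotic lowering): /i/ is a high vowel immediately before /r/, so it lowers to [e]. /mirwekidifotu/ → merwekidifotu.
Rule 2 (regressive voicing assimilation): no segment meets the environment; /merwekidifotu/ is unchanged.
Rule 3 (intervocalic voicing): /k/ is a voiceless stop between vowels /e/ and /i/, so it voices to [g]. /t/ is a voiceless stop between vowels /o/ and /u/, so it voices to [d]. /merwekidifotu/ → merwegidifodu.

merwegidifodu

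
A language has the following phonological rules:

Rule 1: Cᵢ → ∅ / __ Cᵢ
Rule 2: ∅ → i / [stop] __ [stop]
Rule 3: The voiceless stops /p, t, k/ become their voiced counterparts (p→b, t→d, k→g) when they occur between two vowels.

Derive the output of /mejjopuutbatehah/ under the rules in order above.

mejobuudibadehah

Rule 1 (degemination): /jj/ is a geminate; the first /j/ deletes. /mejjopuutbatehah/ → mejopuutbatehah.
Rule 2 (stop-cluster i-epenthesis): /t/ and /b/ form a stop–stop cluster, so [i] is inserted between them. /mejopuutbatehah/ → mejopuutibatehah.
Rule 3 (intervocalic voicing): /p/ is a voiceless stop between vowels /o/ and /u/, so it voices to [b]. /t/ is a voiceless stop between vowels /u/ and /i/, so it voices to [d]. /t/ is a voiceless stop between vowels /a/ and /e/, so it voices to [d]. /mejopuutibatehah/ → mejobuudibadehah.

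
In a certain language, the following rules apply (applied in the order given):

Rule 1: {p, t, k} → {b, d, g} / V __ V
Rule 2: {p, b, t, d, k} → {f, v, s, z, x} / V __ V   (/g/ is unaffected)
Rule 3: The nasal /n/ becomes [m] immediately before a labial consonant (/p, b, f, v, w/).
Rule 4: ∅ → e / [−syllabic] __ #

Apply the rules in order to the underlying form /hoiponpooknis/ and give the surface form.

hoivompooknise

Rule 1 (intervocalic voicing): /p/ is a voiceless stop between vowels /i/ and /o/, so it voices to [b]. /hoiponpooknis/ → hoibonpooknis.
Rule 2 (intervocalic spirantization): /b/ is a stop between vowels /i/ and /o/, so it spirantizes to the fricative [v]. /hoibonpooknis/ → hoivonpooknis.
Rule 3 (nasal place assimilation): /n/ precedes the labial consonant /p/, so it assimilates in place to [m]. /hoivonpooknis/ → hoivompooknis.
Rule 4 (final e-epenthesis): the form ends in the consonant /s/, so [e] is inserted word-finally. /hoivompooknis/ → hoivompooknise.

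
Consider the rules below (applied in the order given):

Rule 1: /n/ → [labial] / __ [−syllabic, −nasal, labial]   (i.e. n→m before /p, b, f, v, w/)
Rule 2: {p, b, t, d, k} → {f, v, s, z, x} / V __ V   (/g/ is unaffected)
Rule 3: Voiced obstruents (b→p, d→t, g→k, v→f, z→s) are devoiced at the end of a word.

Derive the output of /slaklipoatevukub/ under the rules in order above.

slaklifoasevuxup

Rule 1 (nasal place assimilation): no segment meets the environment; /slaklipoatevukub/ is unchanged.
Rule 2 (intervocalic spirantization): /p/ is a stop between vowels /i/ and /o/, so it spirantizes to the fricative [f]. /t/ is a stop between vowels /a/ and /e/, so it spirantizes to the fricative [s]. /k/ is a stop between vowels /u/ and /u/, so it spirantizes to the fricative [x]. /slaklipoatevukub/ → slaklifoasevuxub.
Rule 3 (final devoicing): /b/ is a voiced obstruent in word-final position, so it devoices to [p]. /slaklifoasevuxub/ → slaklifoasevuxup.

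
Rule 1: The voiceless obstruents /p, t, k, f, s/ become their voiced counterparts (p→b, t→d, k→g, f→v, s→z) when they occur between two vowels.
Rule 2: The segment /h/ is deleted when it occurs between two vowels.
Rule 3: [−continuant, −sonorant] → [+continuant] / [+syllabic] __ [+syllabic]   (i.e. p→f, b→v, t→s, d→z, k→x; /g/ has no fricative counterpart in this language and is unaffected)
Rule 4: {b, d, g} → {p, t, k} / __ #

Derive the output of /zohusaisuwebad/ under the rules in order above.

Rule 1 (intervocalic voicing): /s/ is a voiceless obstruent between vowels /u/ and /a/, so it voices to [z]. /s/ is a voiceless obstruent between vowels /i/ and /u/, so it voices to [z]. /zohusaisuwebad/ → zohuzaizuwebad.
Rule 2 (intervocalic h-deletion): /h/ occurs between vowels /o/ and /u/, so it deletes. /zohuzaizuwebad/ → zouzaizuwebad.
Rule 3 (intervocalic spirantization): /b/ is a stop between vowels /e/ and /a/, so it spirantizes to the fricative [v]. /zouzaizuwebad/ → zouzaizuwevad.
Rule 4 (final devoicing): /d/ is a voiced stop in word-final position, so it devoices to [t]. /zouzaizuwevad/ → zouzaizuwevat.

zouzaizuwevat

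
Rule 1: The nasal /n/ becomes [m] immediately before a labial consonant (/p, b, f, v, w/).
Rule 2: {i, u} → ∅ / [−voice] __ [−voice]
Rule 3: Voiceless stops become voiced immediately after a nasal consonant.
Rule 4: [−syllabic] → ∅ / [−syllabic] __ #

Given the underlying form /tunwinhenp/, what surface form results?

tumwinhem

Rule 1 (nasal place assimilation): /n/ precedes the labial consonant /w/, so it assimilates in place to [m]. /n/ precedes the labial consonant /p/, so it assimilates in place to [m]. /tunwinhenp/ → tumwinhemp.
Rule 2 (high vowel syncope): no segment meets the environment; /tumwinhemp/ is unchanged.
Rule 3 (post-nasal voicing): /p/ is a voiceless stop immediately after the nasal /m/, so it voices to [b]. /tumwinhemp/ → tumwinhemb.
Rule 4 (final cluster simplification): /b/ is the second consonant of a word-final cluster /mb/, so it deletes. /tumwinhemb/ → tumwinhem.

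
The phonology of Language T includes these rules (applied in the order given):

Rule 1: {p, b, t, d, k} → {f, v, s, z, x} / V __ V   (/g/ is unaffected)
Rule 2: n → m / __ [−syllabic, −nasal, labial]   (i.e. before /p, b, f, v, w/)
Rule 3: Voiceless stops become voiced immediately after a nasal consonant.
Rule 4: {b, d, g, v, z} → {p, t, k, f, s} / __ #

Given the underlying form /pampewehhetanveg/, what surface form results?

pambewehhesamvek

Rule 1 (intervocalic spirantization): /t/ is a stop between vowels /e/ and /a/, so it spirantizes to the fricative [s]. /pampewehhetanveg/ → pampewehhesanveg.
Rule 2 (nasal place assimilation): /n/ precedes the labial consonant /v/, so it assimilates in place to [m]. /pampewehhesanveg/ → pampewehhesamveg.
Rule 3 (post-nasal voicing): /p/ is a voiceless stop immediately after the nasal /m/, so it voices to [b]. /pampewehhesamveg/ → pambewehhesamveg.
Rule 4 (final devoicing): /g/ is a voiced obstruent in word-final position, so it devoices to [k]. /pambewehhesamveg/ → pambewehhesamvek.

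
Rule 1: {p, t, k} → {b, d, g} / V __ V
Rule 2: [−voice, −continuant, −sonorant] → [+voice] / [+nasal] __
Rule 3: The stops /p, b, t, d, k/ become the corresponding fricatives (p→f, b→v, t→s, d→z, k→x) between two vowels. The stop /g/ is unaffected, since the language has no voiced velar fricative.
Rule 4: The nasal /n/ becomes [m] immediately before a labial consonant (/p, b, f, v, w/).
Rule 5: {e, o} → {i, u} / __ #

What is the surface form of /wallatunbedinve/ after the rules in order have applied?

Rule 1 (intervocalic voicing): /t/ is a voiceless stop between vowels /a/ and /u/, so it voices to [d]. /wallatunbedinve/ → walladunbedinve.
Rule 2 (post-nasal voicing): no segment meets the environment; /walladunbedinve/ is unchanged.
Rule 3 (intervocalic spirantization): /d/ is a stop between vowels /a/ and /u/, so it spirantizes to the fricative [z]. /d/ is a stop between vowels /e/ and /i/, so it spirantizes to the fricative [z]. /walladunbedinve/ → wallazunbezinve.
Rule 4 (nasal place assimilation): /n/ precedes the labial consonant /b/, so it assimilates in place to [m]. /n/ precedes the labial consonant /v/, so it assimilates in place to [m]. /wallazunbezinve/ → wallazumbezimve.
Rule 5 (final vowel raising): /e/ is a mid vowel in word-final position, so it raises to [i]. /wallazumbezimve/ → wallazumbezimvi.

wallazumbezimvi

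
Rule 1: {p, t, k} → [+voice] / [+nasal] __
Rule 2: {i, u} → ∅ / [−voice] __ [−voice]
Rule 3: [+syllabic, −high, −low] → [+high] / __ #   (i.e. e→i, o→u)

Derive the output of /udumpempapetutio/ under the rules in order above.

udumbembapettiu

Rule 1 (post-nasal voicing): /p/ is a voiceless stop immediately after the nasal /m/, so it voices to [b]. /p/ is a voiceless stop immediately after the nasal /m/, so it voices to [b]. /udumpempapetutio/ → udumbembapetutio.
Rule 2 (high vowel syncope): /u/ is a high vowel flanked by voiceless consonants /t/ and /t/, so it deletes. /udumbembapetutio/ → udumbembapettio.
Rule 3 (final vowel raising): /o/ is a mid vowel in word-final position, so it raises to [u]. /udumbembapettio/ → udumbembapettiu.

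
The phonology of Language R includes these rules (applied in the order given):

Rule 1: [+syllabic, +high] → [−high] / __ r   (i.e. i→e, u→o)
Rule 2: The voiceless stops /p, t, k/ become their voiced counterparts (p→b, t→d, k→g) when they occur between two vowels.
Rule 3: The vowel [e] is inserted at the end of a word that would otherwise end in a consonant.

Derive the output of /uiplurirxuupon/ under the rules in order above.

Rule 1 (pre-rhotic lowering): /u/ is a high vowel immediately before /r/, so it lowers to [o]. /i/ is a high vowel immediately before /r/, so it lowers to [e]. /uiplurirxuupon/ → uiplorerxuupon.
Rule 2 (intervocalic voicing): /p/ is a voiceless stop between vowels /u/ and /o/, so it voices to [b]. /uiplorerxuupon/ → uiplorerxuubon.
Rule 3 (final e-epenthesis): the form ends in the consonant /n/, so [e] is inserted word-finally. /uiplorerxuubon/ → uiplorerxuubone.

uiplorerxuubone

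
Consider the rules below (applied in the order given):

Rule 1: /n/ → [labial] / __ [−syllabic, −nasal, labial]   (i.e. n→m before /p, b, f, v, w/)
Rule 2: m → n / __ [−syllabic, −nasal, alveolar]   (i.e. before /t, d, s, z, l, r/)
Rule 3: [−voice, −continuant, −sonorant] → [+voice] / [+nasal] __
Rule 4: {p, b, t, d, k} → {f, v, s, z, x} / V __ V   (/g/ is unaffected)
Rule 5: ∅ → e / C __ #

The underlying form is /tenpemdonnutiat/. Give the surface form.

Rule 1 (nasal place assimilation): /n/ precedes the labial consonant /p/, so it assimilates in place to [m]. /tenpemdonnutiat/ → tempemdonnutiat.
Rule 2 (nasal place assimilation): /m/ precedes the alveolar consonant /d/, so it assimilates in place to [n]. /tempemdonnutiat/ → tempendonnutiat.
Rule 3 (post-nasal voicing): /p/ is a voiceless stop immediately after the nasal /m/, so it voices to [b]. /tempendonnutiat/ → tembendonnutiat.
Rule 4 (intervocalic spirantization): /t/ is a stop between vowels /u/ and /i/, so it spirantizes to the fricative [s]. /tembendonnutiat/ → tembendonnusiat.
Rule 5 (final e-epenthesis): the form ends in the consonant /t/, so [e] is inserted word-finally. /tembendonnusiat/ → tembendonnusiate.

tembendonnusiate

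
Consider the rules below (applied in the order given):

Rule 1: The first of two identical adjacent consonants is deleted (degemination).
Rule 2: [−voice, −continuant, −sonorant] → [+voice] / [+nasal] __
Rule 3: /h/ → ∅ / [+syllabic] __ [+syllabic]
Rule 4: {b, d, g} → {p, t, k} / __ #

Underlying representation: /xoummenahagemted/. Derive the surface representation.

Rule 1 (degemination): /mm/ is a geminate; the first /m/ deletes. /xoummenahagemted/ → xoumenahagemted.
Rule 2 (post-nasal voicing): /t/ is a voiceless stop immediately after the nasal /m/, so it voices to [d]. /xoumenahagemted/ → xoumenahagemded.
Rule 3 (intervocalic h-deletion): /h/ occurs between vowels /a/ and /a/, so it deletes. /xoumenahagemded/ → xoumenaagemded.
Rule 4 (final devoicing): /d/ is a voiced stop in word-final position, so it devoices to [t]. /xoumenaagemded/ → xoumenaagemdet.

xoumenaagemdet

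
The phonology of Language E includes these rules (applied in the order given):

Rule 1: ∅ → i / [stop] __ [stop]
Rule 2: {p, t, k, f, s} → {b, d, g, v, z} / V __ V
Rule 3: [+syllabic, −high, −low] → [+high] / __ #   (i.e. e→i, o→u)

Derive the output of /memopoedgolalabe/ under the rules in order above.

memoboedigolalabi

Rule 1 (stop-cluster i-epenthesis): /d/ and /g/ form a stop–stop cluster, so [i] is inserted between them. /memopoedgolalabe/ → memopoedigolalabe.
Rule 2 (intervocalic voicing): /p/ is a voiceless obstruent between vowels /o/ and /o/, so it voices to [b]. /memopoedigolalabe/ → memoboedigolalabe.
Rule 3 (final vowel raising): /e/ is a mid vowel in word-final position, so it raises to [i]. /memoboedigolalabe/ → memoboedigolalabi.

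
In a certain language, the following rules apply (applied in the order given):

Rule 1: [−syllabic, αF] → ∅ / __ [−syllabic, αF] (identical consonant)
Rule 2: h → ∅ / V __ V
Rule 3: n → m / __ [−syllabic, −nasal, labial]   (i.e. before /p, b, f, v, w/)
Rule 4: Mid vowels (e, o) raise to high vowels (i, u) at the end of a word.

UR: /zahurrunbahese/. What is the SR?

zaurumbaesi

Rule 1 (degemination): /rr/ is a geminate; the first /r/ deletes. /zahurrunbahese/ → zahurunbahese.
Rule 2 (intervocalic h-deletion): /h/ occurs between vowels /a/ and /u/, so it deletes. /h/ occurs between vowels /a/ and /e/, so it deletes. /zahurunbahese/ → zaurunbaese.
Rule 3 (nasal place assimilation): /n/ precedes the labial consonant /b/, so it assimilates in place to [m]. /zaurunbaese/ → zaurumbaese.
Rule 4 (final vowel raising): /e/ is a mid vowel in word-final position, so it raises to [i]. /zaurumbaese/ → zaurumbaesi.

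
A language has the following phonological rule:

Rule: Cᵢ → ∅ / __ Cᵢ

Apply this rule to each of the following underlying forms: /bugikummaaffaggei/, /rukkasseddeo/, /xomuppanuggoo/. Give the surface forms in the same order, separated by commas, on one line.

bugikumaafagei, rukasedeo, xomupanugoo

/bugikummaaffaggei/: /mm/ is a geminate; the first /m/ deletes. /ff/ is a geminate; the first /f/ deletes. /gg/ is a geminate; the first /g/ deletes. → [bugikumaafagei].
/rukkasseddeo/: /kk/ is a geminate; the first /k/ deletes. /ss/ is a geminate; the first /s/ deletes. /dd/ is a geminate; the first /d/ deletes. → [rukasedeo].
/xomuppanuggoo/: /pp/ is a geminate; the first /p/ deletes. /gg/ is a geminate; the first /g/ deletes. → [xomupanugoo].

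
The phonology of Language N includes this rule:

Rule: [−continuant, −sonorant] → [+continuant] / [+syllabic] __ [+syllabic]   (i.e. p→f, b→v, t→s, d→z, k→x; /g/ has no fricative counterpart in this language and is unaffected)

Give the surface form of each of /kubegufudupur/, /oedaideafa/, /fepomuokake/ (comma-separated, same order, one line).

kuvegufuzufur, oezaizeafa, fefomuoxaxe

/kubegufudupur/: /b/ is a stop between vowels /u/ and /e/, so it spirantizes to the fricative [v]. /d/ is a stop between vowels /u/ and /u/, so it spirantizes to the fricative [z]. /p/ is a stop between vowels /u/ and /u/, so it spirantizes to the fricative [f]. → [kuvegufuzufur].
/oedaideafa/: /d/ is a stop between vowels /e/ and /a/, so it spirantizes to the fricative [z]. /d/ is a stop between vowels /i/ and /e/, so it spirantizes to the fricative [z]. → [oezaizeafa].
/fepomuokake/: /p/ is a stop between vowels /e/ and /o/, so it spirantizes to the fricative [f]. /k/ is a stop between vowels /o/ and /a/, so it spirantizes to the fricative [x]. /k/ is a stop between vowels /a/ and /e/, so it spirantizes to the fricative [x]. → [fefomuoxaxe].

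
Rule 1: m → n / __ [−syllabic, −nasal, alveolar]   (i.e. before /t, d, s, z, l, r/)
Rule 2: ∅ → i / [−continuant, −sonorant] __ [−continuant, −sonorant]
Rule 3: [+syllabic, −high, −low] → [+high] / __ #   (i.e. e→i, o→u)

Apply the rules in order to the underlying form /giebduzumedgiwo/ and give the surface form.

giebiduzumedigiwu

Rule 1 (nasal place assimilation): no segment meets the environment; /giebduzumedgiwo/ is unchanged.
Rule 2 (stop-cluster i-epenthesis): /b/ and /d/ form a stop–stop cluster, so [i] is inserted between them. /d/ and /g/ form a stop–stop cluster, so [i] is inserted between them. /giebduzumedgiwo/ → giebiduzumedigiwo.
Rule 3 (final vowel raising): /o/ is a mid vowel in word-final position, so it raises to [u]. /giebiduzumedigiwo/ → giebiduzumedigiwu.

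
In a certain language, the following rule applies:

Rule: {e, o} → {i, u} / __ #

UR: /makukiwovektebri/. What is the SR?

makukiwovektebri

No segment of /makukiwovektebri/ meets the structural description of the rule, so the form surfaces unchanged.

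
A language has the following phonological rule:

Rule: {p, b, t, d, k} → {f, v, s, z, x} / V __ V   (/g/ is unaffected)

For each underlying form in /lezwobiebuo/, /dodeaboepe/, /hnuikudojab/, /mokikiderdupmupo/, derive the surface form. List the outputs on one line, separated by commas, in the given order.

lezwovievuo, dozeavoefe, hnuixuzojab, moxixizerdupmufo

/lezwobiebuo/: /b/ is a stop between vowels /o/ and /i/, so it spirantizes to the fricative [v]. /b/ is a stop between vowels /e/ and /u/, so it spirantizes to the fricative [v]. → [lezwovievuo].
/dodeaboepe/: /d/ is a stop between vowels /o/ and /e/, so it spirantizes to the fricative [z]. /b/ is a stop between vowels /a/ and /o/, so it spirantizes to the fricative [v]. /p/ is a stop between vowels /e/ and /e/, so it spirantizes to the fricative [f]. → [dozeavoefe].
/hnuikudojab/: /k/ is a stop between vowels /i/ and /u/, so it spirantizes to the fricative [x]. /d/ is a stop between vowels /u/ and /o/, so it spirantizes to the fricative [z]. → [hnuixuzojab].
/mokikiderdupmupo/: /k/ is a stop between vowels /o/ and /i/, so it spirantizes to the fricative [x]. /k/ is a stop between vowels /i/ and /i/, so it spirantizes to the fricative [x]. /d/ is a stop between vowels /i/ and /e/, so it spirantizes to the fricative [z]. /p/ is a stop between vowels /u/ and /o/, so it spirantizes to the fricative [f]. → [moxixizerdupmufo].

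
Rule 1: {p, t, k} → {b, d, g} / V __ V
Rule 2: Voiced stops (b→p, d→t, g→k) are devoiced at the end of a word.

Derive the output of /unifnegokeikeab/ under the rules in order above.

unifnegogeigeap

Rule 1 (intervocalic voicing): /k/ is a voiceless stop between vowels /o/ and /e/, so it voices to [g]. /k/ is a voiceless stop between vowels /i/ and /e/, so it voices to [g]. /unifnegokeikeab/ → unifnegogeigeab.
Rule 2 (final devoicing): /b/ is a voiced stop in word-final position, so it devoices to [p]. /unifnegogeigeab/ → unifnegogeigeap.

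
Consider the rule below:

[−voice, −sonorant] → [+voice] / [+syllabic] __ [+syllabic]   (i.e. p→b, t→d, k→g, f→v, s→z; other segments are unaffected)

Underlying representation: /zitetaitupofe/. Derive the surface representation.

zidedaidubove

/t/ is a voiceless obstruent between vowels /i/ and /e/, so it voices to [d].
/t/ is a voiceless obstruent between vowels /e/ and /a/, so it voices to [d].
/t/ is a voiceless obstruent between vowels /i/ and /u/, so it voices to [d].
/p/ is a voiceless obstruent between vowels /u/ and /o/, so it voices to [b].
/f/ is a voiceless obstruent between vowels /o/ and /e/, so it voices to [v].
Surface form: [zidedaidubove].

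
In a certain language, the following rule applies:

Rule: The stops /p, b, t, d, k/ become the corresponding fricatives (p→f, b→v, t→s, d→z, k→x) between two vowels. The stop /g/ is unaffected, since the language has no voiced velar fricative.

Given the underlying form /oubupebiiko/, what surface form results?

ouvufeviixo

/b/ is a stop between vowels /u/ and /u/, so it spirantizes to the fricative [v].
/p/ is a stop between vowels /u/ and /e/, so it spirantizes to the fricative [f].
/b/ is a stop between vowels /e/ and /i/, so it spirantizes to the fricative [v].
/k/ is a stop between vowels /i/ and /o/, so it spirantizes to the fricative [x].
Surface form: [ouvufeviixo].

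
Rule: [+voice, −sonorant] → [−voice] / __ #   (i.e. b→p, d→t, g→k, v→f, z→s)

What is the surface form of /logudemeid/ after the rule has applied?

logudemeit

/d/ is a voiced obstruent in word-final position, so it devoices to [t].
The other instances of /g/, /d/ do not occur in the required environment and remain unchanged.
Surface form: [logudemeit].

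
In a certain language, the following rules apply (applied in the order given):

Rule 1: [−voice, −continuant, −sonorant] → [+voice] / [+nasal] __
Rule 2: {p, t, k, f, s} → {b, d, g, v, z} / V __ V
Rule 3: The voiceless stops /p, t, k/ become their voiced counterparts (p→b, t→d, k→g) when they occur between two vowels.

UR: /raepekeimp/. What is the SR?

Rule 1 (post-nasal voicing): /p/ is a voiceless stop immediately after the nasal /m/, so it voices to [b]. /raepekeimp/ → raepekeimb.
Rule 2 (intervocalic voicing): /p/ is a voiceless obstruent between vowels /e/ and /e/, so it voices to [b]. /k/ is a voiceless obstruent between vowels /e/ and /e/, so it voices to [g]. /raepekeimb/ → raebegeimb.
Rule 3 (intervocalic voicing): no segment meets the environment; /raebegeimb/ is unchanged.

raebegeimb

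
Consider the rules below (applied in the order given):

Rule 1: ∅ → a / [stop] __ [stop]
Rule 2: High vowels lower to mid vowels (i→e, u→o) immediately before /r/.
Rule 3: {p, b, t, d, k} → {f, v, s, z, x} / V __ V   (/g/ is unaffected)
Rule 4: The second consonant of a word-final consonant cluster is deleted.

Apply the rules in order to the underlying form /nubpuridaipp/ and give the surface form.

Rule 1 (stop-cluster a-epenthesis): /b/ and /p/ form a stop–stop cluster, so [a] is inserted between them. /p/ and /p/ form a stop–stop cluster, so [a] is inserted between them. /nubpuridaipp/ → nubapuridaipap.
Rule 2 (pre-rhotic lowering): /u/ is a high vowel immediately before /r/, so it lowers to [o]. /nubapuridaipap/ → nubaporidaipap.
Rule 3 (intervocalic spirantization): /b/ is a stop between vowels /u/ and /a/, so it spirantizes to the fricative [v]. /p/ is a stop between vowels /a/ and /o/, so it spirantizes to the fricative [f]. /d/ is a stop between vowels /i/ and /a/, so it spirantizes to the fricative [z]. /p/ is a stop between vowels /i/ and /a/, so it spirantizes to the fricative [f]. /nubaporidaipap/ → nuvaforizaifap.
Rule 4 (final cluster simplification): no segment meets the environment; /nuvaforizaifap/ is unchanged.

nuvaforizaifap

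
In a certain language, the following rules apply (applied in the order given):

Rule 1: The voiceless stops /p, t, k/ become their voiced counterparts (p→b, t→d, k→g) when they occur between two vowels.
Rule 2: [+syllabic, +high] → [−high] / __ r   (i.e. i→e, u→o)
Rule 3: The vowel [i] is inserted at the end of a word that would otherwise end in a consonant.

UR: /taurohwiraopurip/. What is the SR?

Rule 1 (intervocalic voicing): /p/ is a voiceless stop between vowels /o/ and /u/, so it voices to [b]. /taurohwiraopurip/ → taurohwiraoburip.
Rule 2 (pre-rhotic lowering): /u/ is a high vowel immediately before /r/, so it lowers to [o]. /i/ is a high vowel immediately before /r/, so it lowers to [e]. /u/ is a high vowel immediately before /r/, so it lowers to [o]. /taurohwiraoburip/ → taorohweraoborip.
Rule 3 (final i-epenthesis): the form ends in the consonant /p/, so [i] is inserted word-finally. /taorohweraoborip/ → taorohweraoboripi.

taorohweraoboripi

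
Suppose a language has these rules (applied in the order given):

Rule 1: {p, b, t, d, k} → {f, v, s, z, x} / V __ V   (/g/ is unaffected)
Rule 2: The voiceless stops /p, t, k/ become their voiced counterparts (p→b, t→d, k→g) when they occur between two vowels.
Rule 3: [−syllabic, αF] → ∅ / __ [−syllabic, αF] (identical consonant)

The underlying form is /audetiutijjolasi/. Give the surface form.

auzesiusijolasi

Rule 1 (intervocalic spirantization): /d/ is a stop between vowels /u/ and /e/, so it spirantizes to the fricative [z]. /t/ is a stop between vowels /e/ and /i/, so it spirantizes to the fricative [s]. /t/ is a stop between vowels /u/ and /i/, so it spirantizes to the fricative [s]. /audetiutijjolasi/ → auzesiusijjolasi.
Rule 2 (intervocalic voicing): no segment meets the environment; /auzesiusijjolasi/ is unchanged.
Rule 3 (degemination): /jj/ is a geminate; the first /j/ deletes. /auzesiusijjolasi/ → auzesiusijolasi.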